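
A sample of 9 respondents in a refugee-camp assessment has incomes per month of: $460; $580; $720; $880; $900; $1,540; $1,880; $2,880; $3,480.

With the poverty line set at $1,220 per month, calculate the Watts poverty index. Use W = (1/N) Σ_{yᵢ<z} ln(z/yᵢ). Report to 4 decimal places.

Poor units: $460, $580, $720, $880, $900 (q = 5 of N = 9).
ln(z/y) terms: ln(1220/460) = 0.9754; ln(1220/580) = 0.7436; ln(1220/720) = 0.5274; ln(1220/880) = 0.3267; ln(1220/900) = 0.3042.
W = 2.877208 / 9 = 0.3197.

0.3197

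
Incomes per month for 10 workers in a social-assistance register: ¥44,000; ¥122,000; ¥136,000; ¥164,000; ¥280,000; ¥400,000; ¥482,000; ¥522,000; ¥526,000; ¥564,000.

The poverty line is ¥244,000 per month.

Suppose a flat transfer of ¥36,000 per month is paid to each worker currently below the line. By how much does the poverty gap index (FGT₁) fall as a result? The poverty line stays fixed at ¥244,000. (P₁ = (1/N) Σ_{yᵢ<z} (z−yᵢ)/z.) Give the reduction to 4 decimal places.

0.0590

Before: below the line — ¥44,000, ¥122,000, ¥136,000, ¥164,000; poverty gap index (FGT₁) = 0.209016.
After the ¥36,000 transfer: below the line — ¥80,000, ¥158,000, ¥172,000, ¥200,000; poverty gap index (FGT₁) = 0.150000.
Reduction = 0.209016 − 0.150000 = 0.0590.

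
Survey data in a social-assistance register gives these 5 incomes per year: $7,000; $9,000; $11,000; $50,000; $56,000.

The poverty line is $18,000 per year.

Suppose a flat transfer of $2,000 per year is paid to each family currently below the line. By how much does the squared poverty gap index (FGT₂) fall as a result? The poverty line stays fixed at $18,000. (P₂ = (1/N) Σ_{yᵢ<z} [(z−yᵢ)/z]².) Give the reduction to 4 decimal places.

0.0593

Before: below the line — $7,000, $9,000, $11,000; squared poverty gap index (FGT₂) = 0.154938.
After the $2,000 transfer: below the line — $9,000, $11,000, $13,000; squared poverty gap index (FGT₂) = 0.095679.
Reduction = 0.154938 − 0.095679 = 0.0593.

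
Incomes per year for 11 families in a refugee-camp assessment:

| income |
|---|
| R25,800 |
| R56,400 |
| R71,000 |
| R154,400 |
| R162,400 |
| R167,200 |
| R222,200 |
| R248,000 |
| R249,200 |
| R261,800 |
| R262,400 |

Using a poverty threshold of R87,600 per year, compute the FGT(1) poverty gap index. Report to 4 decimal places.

0.1137

Below the line: R25,800, R56,400, R71,000 (q = 3 of N = 11).
Relative gaps: (87600−25800)/87600 = 0.7055; (87600−56400)/87600 = 0.3562; (87600−71000)/87600 = 0.1895.
Σ = 1.251142. Dividing by the full population N = 11 gives P₁ = 0.1137.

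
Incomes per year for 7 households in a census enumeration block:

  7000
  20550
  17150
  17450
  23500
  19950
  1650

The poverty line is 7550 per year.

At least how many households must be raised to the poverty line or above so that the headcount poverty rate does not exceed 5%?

2

Currently q = 2 of N = 7 are below the line (H = 0.286).
A headcount ratio of at most 5% allows at most ⌊0.05 × 7⌋ = 0 poor households.
So at least 2 − 0 = 2 must be lifted.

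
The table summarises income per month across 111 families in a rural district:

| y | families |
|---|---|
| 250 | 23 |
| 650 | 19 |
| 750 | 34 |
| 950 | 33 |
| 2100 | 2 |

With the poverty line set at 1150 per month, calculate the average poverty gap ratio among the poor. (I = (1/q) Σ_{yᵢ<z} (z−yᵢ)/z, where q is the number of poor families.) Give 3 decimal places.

0.402

Incomes under z: 23×250, 19×650, 34×750, 33×950 (q = 109 of N = 111).
Shortfall ratios (z−y)/z: 0.7826 (×23), 0.4348 (×19), 0.3478 (×34), 0.1739 (×33); sum = 43.826087.
The income-gap ratio divides by q (the poor only): 43.826087 / 109 = 0.402.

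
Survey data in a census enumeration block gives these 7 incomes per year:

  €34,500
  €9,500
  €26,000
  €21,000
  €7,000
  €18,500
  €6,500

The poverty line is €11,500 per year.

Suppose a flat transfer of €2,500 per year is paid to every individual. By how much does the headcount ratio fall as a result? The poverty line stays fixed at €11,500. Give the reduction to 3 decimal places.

0.143

Before: below the line — €6,500, €7,000, €9,500; headcount ratio = 0.42857.
After the €2,500 transfer: below the line — €9,000, €9,500; headcount ratio = 0.28571.
Reduction = 0.42857 − 0.28571 = 0.143.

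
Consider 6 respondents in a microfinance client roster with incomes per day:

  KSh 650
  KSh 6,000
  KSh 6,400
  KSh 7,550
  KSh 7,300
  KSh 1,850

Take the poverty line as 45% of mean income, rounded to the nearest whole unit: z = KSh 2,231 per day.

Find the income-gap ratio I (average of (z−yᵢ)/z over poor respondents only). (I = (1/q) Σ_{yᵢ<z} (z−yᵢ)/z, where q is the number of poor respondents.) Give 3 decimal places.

0.440

Poor units: KSh 650, KSh 1,850 (q = 2 of N = 6).
Relative gaps: 0.7087, 0.1708; sum = 0.879426.
The income-gap ratio divides by q (the poor only): 0.879426 / 2 = 0.440.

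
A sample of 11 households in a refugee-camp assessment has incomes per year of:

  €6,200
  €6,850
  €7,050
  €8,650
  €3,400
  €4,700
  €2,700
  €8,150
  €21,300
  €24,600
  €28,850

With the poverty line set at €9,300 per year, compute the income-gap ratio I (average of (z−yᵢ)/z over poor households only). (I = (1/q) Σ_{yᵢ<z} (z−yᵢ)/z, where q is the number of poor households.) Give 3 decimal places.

0.359

Incomes under z: €2,700, €3,400, €4,700, €6,200, €6,850, €7,050, €8,150, €8,650 (q = 8 of N = 11).
Relative gaps: 0.7097, 0.6344, 0.4946, 0.3333, 0.2634, 0.2419, 0.1237, 0.0699; sum = 2.870968.
The income-gap ratio divides by q (the poor only): 2.870968 / 8 = 0.359.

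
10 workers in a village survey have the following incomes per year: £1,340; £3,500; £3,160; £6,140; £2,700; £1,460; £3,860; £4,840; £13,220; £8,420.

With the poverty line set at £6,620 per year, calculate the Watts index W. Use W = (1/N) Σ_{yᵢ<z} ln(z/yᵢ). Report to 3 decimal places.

0.631

Below the line: £1,340, £1,460, £2,700, £3,160, £3,500, £3,860, £4,840, £6,140 (q = 8 of N = 10).
Log gaps: ln(6620/1340) = 1.5974; ln(6620/1460) = 1.5117; ln(6620/2700) = 0.8968; ln(6620/3160) = 0.7395; ln(6620/3500) = 0.6373; ln(6620/3860) = 0.5394; ln(6620/4840) = 0.3132; ln(6620/6140) = 0.0753.
W = 6.310663 / 10 = 0.631.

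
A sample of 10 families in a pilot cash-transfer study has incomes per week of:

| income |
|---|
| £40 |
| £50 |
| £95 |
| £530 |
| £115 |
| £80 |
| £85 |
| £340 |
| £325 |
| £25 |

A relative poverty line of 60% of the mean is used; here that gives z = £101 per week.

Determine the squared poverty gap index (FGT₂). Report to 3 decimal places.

Incomes under z: £25, £40, £50, £80, £85, £95 (q = 6 of N = 10).
Gap ratios (z−y)/z: (101−25)/101 = 0.7525; (101−40)/101 = 0.6040; (101−50)/101 = 0.5050; (101−80)/101 = 0.2079; (101−85)/101 = 0.1584; (101−95)/101 = 0.0594.
Squared: 0.5662; 0.3648; 0.2550; 0.0432; 0.0251; 0.0035.
Sum = 1.257818; P₂ = 1.257818 / 10 = 0.126.

0.126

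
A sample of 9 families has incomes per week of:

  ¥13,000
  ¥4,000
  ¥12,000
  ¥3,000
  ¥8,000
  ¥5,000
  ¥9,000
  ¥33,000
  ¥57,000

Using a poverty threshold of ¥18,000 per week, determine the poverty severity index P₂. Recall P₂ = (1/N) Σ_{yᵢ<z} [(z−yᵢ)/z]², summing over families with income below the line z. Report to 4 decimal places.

0.2853

Below z: ¥3,000, ¥4,000, ¥5,000, ¥8,000, ¥9,000, ¥12,000, ¥13,000 (q = 7 of N = 9).
Relative gaps: (18000−3000)/18000 = 0.8333; (18000−4000)/18000 = 0.7778; (18000−5000)/18000 = 0.7222; (18000−8000)/18000 = 0.5556; (18000−9000)/18000 = 0.5000; (18000−12000)/18000 = 0.3333; (18000−13000)/18000 = 0.2778.
Squared: 0.6944; 0.6049; 0.5216; 0.3086; 0.2500; 0.1111; 0.0772.
Sum = 2.567901; P₂ = 2.567901 / 9 = 0.2853.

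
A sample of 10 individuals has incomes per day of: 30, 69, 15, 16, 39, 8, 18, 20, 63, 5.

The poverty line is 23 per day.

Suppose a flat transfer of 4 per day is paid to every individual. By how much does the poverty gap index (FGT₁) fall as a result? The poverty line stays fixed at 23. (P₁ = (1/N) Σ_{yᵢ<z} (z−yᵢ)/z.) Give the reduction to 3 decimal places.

Before: below the line — 5, 8, 15, 16, 18, 20; poverty gap index (FGT₁) = 0.24348.
After the 4 transfer: below the line — 9, 12, 19, 20, 22; poverty gap index (FGT₁) = 0.14348.
Reduction = 0.24348 − 0.14348 = 0.100.

0.100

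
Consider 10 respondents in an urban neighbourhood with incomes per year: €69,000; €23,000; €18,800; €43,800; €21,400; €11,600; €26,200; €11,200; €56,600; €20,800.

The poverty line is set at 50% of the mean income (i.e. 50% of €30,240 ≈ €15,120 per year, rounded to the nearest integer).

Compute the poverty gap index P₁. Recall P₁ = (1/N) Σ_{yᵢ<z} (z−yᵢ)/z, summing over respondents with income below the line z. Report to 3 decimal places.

Below z: €11,200, €11,600 (q = 2 of N = 10).
Gap ratios (z−y)/z: (15120−11200)/15120 = 0.2593; (15120−11600)/15120 = 0.2328.
Σ = 0.492063. Dividing by the full population N = 10 gives P₁ = 0.049.

0.049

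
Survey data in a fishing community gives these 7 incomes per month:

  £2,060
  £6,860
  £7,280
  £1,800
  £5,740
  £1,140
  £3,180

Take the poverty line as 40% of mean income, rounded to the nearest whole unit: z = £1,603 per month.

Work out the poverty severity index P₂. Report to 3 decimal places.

0.012

Poor units: £1,140 (q = 1 of N = 7).
Relative gaps: (1603−1140)/1603 = 0.2888.
Squared: 0.0834.
Sum = 0.083425; P₂ = 0.083425 / 7 = 0.012.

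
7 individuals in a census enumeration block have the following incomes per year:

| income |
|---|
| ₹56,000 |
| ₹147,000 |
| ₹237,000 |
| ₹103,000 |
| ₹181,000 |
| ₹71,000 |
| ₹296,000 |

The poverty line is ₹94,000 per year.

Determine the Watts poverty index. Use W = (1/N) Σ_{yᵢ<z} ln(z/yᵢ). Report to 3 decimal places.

0.114

Below the line: ₹56,000, ₹71,000 (q = 2 of N = 7).
Log gaps: ln(94000/56000) = 0.5179; ln(94000/71000) = 0.2806.
W = 0.798558 / 7 = 0.114.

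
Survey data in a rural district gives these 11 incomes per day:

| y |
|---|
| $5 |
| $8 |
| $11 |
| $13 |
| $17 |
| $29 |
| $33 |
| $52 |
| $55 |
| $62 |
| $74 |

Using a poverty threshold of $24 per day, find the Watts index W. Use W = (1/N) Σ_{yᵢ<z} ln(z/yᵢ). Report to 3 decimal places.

Incomes under z: $5, $8, $11, $13, $17 (q = 5 of N = 11).
ln(z/y) terms: ln(24/5) = 1.5686; ln(24/8) = 1.0986; ln(24/11) = 0.7802; ln(24/13) = 0.6131; ln(24/17) = 0.3448.
W = 4.405332 / 11 = 0.400.

0.400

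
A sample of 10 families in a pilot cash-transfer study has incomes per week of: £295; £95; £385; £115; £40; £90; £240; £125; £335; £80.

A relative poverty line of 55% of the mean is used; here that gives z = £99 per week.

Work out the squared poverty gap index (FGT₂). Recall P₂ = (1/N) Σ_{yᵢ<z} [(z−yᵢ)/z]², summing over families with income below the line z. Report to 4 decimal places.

0.0402

Below the line: £40, £80, £90, £95 (q = 4 of N = 10).
Relative gaps: (99−40)/99 = 0.5960; (99−80)/99 = 0.1919; (99−90)/99 = 0.0909; (99−95)/99 = 0.0404.
Squared: 0.3552; 0.0368; 0.0083; 0.0016.
Sum = 0.401898; P₂ = 0.401898 / 10 = 0.0402.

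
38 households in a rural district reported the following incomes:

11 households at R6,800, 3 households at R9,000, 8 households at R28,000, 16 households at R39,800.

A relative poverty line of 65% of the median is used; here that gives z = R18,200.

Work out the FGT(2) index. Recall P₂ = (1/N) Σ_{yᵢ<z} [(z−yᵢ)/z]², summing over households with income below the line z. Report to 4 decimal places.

Below z: 11×R6,800, 3×R9,000 (q = 14 of N = 38).
Normalized shortfalls: (18200−6800)/18200 = 0.6264 (×11); (18200−9000)/18200 = 0.5055 (×3).
Squared: 0.3923 (×11); 0.2555 (×3).
Sum = 5.082357; P₂ = 5.082357 / 38 = 0.1337.

0.1337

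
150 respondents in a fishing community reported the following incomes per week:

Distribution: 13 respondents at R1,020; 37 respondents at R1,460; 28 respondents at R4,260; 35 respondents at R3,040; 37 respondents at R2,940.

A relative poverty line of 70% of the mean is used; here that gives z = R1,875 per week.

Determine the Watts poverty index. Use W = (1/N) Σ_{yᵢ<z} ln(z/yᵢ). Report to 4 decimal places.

Below the line: 13×R1,020, 37×R1,460 (q = 50 of N = 150).
Log gaps: ln(1875/1020) = 0.6088 (×13); ln(1875/1460) = 0.2502 (×37).
W = 17.170851 / 150 = 0.1145.

0.1145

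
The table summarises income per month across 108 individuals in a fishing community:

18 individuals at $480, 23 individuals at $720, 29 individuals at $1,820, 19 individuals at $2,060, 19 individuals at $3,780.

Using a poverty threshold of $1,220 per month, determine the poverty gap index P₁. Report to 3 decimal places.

Below the line: 18×$480, 23×$720 (q = 41 of N = 108).
Shortfall ratios: (1220−480)/1220 = 0.6066 (×18); (1220−720)/1220 = 0.4098 (×23).
Sum of shortfalls = 20.344262; P₁ averages over all N: 20.344262 / 108 = 0.188.

0.188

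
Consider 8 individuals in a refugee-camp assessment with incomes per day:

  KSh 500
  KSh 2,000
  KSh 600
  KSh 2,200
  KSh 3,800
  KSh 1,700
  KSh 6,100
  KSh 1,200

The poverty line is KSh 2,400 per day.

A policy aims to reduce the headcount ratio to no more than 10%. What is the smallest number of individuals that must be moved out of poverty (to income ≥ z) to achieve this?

6

Currently q = 6 of N = 8 are below the line (H = 0.750).
A headcount ratio of at most 10% allows at most ⌊0.10 × 8⌋ = 0 poor individuals.
So at least 6 − 0 = 6 must be lifted.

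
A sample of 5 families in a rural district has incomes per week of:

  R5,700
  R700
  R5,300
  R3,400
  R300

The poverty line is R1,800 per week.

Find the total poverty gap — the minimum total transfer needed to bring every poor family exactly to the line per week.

R2,600

Poor units: R300, R700 (q = 2 of N = 5).
Individual gaps: 1800−300 = 1500; 1800−700 = 1100.
Aggregate gap = R2,600.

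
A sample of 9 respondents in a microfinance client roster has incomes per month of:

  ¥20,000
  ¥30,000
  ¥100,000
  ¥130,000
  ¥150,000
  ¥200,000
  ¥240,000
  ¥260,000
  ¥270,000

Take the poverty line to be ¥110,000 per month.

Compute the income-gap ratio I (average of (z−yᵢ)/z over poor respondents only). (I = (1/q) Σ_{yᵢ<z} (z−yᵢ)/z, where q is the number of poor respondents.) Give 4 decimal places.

Below the line: ¥20,000, ¥30,000, ¥100,000 (q = 3 of N = 9).
Shortfall ratios (z−y)/z: 0.8182, 0.7273, 0.0909; sum = 1.636364.
The income-gap ratio divides by q (the poor only): 1.636364 / 3 = 0.5455.

0.5455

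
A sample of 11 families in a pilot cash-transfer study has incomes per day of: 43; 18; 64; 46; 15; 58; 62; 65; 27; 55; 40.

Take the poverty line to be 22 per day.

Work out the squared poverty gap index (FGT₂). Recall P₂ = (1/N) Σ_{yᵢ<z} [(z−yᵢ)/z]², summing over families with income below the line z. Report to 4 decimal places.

Below z: 15, 18 (q = 2 of N = 11).
Shortfall ratios: (22−15)/22 = 0.3182; (22−18)/22 = 0.1818.
Squared: 0.1012; 0.0331.
Sum = 0.134298; P₂ = 0.134298 / 11 = 0.0122.

0.0122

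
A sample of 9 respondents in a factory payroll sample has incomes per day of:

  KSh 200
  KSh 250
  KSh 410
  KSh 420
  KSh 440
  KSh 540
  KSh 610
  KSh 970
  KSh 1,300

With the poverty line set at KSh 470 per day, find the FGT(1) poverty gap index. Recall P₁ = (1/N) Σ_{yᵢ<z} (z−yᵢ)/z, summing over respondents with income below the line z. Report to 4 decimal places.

Below the line: KSh 200, KSh 250, KSh 410, KSh 420, KSh 440 (q = 5 of N = 9).
Gap ratios (z−y)/z: (470−200)/470 = 0.5745; (470−250)/470 = 0.4681; (470−410)/470 = 0.1277; (470−420)/470 = 0.1064; (470−440)/470 = 0.0638.
Sum of shortfalls = 1.340426; P₁ averages over all N: 1.340426 / 9 = 0.1489.

0.1489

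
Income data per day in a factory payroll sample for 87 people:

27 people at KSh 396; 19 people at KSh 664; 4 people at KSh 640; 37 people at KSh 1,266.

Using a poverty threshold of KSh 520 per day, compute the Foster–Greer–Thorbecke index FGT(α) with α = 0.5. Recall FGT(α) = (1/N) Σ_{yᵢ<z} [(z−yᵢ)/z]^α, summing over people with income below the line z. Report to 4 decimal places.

0.1515

Poor units: 27×KSh 396 (q = 27 of N = 87).
Normalized shortfalls: (520−396)/520 = 0.2385 (×27).
Raised to α = 0.5: 0.48833 (×27).
Sum = 13.184781; FGT(0.5) = 13.184781 / 87 = 0.1515.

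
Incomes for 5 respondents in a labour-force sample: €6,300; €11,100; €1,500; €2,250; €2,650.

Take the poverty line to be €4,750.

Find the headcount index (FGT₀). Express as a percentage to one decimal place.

3 of the 5 respondents have income below €4,750.
H = 3/5 = 60.0%.

60.0%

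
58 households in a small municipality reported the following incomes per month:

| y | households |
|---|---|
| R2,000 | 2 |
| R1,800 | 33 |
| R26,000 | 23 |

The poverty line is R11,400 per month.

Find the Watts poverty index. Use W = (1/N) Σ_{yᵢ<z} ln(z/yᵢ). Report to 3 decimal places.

1.110

Poor units: 33×R1,800, 2×R2,000 (q = 35 of N = 58).
Log shortfalls: ln(11400/1800) = 1.8458 (×33); ln(11400/2000) = 1.7405 (×2).
W = 64.393213 / 58 = 1.110.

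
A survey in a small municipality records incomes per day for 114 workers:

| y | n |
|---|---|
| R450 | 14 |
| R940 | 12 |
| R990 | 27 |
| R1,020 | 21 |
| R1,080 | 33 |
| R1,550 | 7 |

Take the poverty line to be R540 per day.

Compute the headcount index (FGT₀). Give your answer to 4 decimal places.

14 of the 114 workers have income below R540.
H = 14/114 = 0.1228.

0.1228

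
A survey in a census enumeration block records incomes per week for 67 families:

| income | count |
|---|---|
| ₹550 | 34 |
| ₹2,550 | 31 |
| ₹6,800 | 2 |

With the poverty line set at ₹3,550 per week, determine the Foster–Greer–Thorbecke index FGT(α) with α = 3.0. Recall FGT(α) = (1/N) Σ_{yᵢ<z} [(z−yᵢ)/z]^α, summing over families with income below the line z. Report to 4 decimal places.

0.3166

Below z: 34×₹550, 31×₹2,550 (q = 65 of N = 67).
Relative gaps: (3550−550)/3550 = 0.8451 (×34); (3550−2550)/3550 = 0.2817 (×31).
Raised to α = 3.0: 0.60350 (×34); 0.02235 (×31).
Sum = 21.211977; FGT(3.0) = 21.211977 / 67 = 0.3166.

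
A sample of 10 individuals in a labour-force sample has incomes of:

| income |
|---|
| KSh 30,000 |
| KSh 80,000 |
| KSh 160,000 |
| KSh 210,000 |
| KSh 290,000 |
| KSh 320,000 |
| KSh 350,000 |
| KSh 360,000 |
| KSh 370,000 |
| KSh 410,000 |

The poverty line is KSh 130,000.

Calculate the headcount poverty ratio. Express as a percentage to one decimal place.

20.0%

2 of the 10 individuals have income below KSh 130,000.
H = 2/10 = 20.0%.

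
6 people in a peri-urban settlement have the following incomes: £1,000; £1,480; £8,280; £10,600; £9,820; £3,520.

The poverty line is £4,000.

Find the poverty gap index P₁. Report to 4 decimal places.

0.2500

Below z: £1,000, £1,480, £3,520 (q = 3 of N = 6).
Shortfall ratios: (4000−1000)/4000 = 0.7500; (4000−1480)/4000 = 0.6300; (4000−3520)/4000 = 0.1200.
Σ = 1.500000. Dividing by the full population N = 6 gives P₁ = 0.2500.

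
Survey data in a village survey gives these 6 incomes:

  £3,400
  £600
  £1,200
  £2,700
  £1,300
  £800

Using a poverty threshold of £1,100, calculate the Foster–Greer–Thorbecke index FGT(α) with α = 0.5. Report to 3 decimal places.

Below the line: £600, £800 (q = 2 of N = 6).
Relative gaps: (1100−600)/1100 = 0.4545; (1100−800)/1100 = 0.2727.
Raised to α = 0.5: 0.67420; 0.52223.
Sum = 1.196433; FGT(0.5) = 1.196433 / 6 = 0.199.

0.199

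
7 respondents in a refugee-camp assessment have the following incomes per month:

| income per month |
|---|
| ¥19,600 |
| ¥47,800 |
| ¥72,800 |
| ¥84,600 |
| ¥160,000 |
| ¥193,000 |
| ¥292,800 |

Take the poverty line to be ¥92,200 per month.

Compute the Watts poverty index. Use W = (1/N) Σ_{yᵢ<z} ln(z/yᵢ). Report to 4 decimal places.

0.3611

Incomes under z: ¥19,600, ¥47,800, ¥72,800, ¥84,600 (q = 4 of N = 7).
Log shortfalls: ln(92200/19600) = 1.5484; ln(92200/47800) = 0.6569; ln(92200/72800) = 0.2362; ln(92200/84600) = 0.0860.
W = 2.527635 / 7 = 0.3611.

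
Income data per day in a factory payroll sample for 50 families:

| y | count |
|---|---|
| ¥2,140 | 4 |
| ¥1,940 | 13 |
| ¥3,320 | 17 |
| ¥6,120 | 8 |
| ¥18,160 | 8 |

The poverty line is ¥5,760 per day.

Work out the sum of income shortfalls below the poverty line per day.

¥105,620

Incomes under z: 13×¥1,940, 4×¥2,140, 17×¥3,320 (q = 34 of N = 50).
Individual gaps: 13×(5760−1940) = 49660; 4×(5760−2140) = 14480; 17×(5760−3320) = 41480.
Aggregate gap = ¥105,620.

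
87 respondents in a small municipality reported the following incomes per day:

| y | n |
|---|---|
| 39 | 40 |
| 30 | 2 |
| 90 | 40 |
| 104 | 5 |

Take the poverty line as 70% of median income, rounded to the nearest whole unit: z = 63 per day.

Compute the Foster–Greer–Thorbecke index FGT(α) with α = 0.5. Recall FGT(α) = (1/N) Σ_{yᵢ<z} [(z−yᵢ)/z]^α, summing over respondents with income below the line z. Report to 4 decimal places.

0.3004

Below z: 2×30, 40×39 (q = 42 of N = 87).
Relative gaps: (63−30)/63 = 0.5238 (×2); (63−39)/63 = 0.3810 (×40).
Raised to α = 0.5: 0.72375 (×2); 0.61721 (×40).
Sum = 26.136030; FGT(0.5) = 26.136030 / 87 = 0.3004.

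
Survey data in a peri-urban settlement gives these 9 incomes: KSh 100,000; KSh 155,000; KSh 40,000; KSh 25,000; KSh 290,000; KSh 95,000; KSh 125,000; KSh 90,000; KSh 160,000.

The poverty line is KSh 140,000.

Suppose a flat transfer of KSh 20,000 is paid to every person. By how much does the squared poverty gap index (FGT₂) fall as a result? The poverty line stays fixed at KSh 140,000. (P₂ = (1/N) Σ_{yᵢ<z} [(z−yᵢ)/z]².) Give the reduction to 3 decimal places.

0.069

Before: below the line — KSh 25,000, KSh 40,000, KSh 90,000, KSh 95,000, KSh 100,000, KSh 125,000; squared poverty gap index (FGT₂) = 0.16766.
After the KSh 20,000 transfer: below the line — KSh 45,000, KSh 60,000, KSh 110,000, KSh 115,000, KSh 120,000; squared poverty gap index (FGT₂) = 0.09836.
Reduction = 0.16766 − 0.09836 = 0.069.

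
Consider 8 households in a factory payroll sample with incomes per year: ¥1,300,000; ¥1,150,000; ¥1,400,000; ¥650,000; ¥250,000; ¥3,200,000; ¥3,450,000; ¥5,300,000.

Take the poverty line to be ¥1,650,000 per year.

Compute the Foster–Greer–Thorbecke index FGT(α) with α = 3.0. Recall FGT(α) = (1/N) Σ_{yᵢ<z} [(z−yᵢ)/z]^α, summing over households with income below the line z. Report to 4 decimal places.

Incomes under z: ¥250,000, ¥650,000, ¥1,150,000, ¥1,300,000, ¥1,400,000 (q = 5 of N = 8).
Shortfall ratios: (1650000−250000)/1650000 = 0.8485; (1650000−650000)/1650000 = 0.6061; (1650000−1150000)/1650000 = 0.3030; (1650000−1300000)/1650000 = 0.2121; (1650000−1400000)/1650000 = 0.1515.
Raised to α = 3.0: 0.61085; 0.22261; 0.02783; 0.00954; 0.00348.
Sum = 0.874308; FGT(3.0) = 0.874308 / 8 = 0.1093.

0.1093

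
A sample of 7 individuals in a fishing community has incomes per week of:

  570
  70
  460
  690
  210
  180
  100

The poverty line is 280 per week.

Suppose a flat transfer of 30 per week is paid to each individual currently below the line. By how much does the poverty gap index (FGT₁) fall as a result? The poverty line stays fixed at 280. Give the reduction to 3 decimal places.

Before: below the line — 70, 100, 180, 210; poverty gap index (FGT₁) = 0.28571.
After the 30 transfer: below the line — 100, 130, 210, 240; poverty gap index (FGT₁) = 0.22449.
Reduction = 0.28571 − 0.22449 = 0.061.

0.061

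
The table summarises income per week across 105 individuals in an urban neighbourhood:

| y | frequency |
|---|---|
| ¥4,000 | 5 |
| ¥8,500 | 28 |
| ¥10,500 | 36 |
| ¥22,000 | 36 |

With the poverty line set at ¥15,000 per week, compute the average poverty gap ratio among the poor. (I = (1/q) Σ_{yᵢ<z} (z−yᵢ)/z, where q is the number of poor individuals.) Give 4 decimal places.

0.3855

Below the line: 5×¥4,000, 28×¥8,500, 36×¥10,500 (q = 69 of N = 105).
Relative gaps: 0.7333 (×5), 0.4333 (×28), 0.3000 (×36); sum = 26.600000.
The income-gap ratio divides by q (the poor only): 26.600000 / 69 = 0.3855.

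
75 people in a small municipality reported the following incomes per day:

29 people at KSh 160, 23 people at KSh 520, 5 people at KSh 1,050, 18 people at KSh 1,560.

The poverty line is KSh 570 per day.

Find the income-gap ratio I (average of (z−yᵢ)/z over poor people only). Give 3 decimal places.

Incomes under z: 29×KSh 160, 23×KSh 520 (q = 52 of N = 75).
Shortfall ratios (z−y)/z: 0.7193 (×29), 0.0877 (×23); sum = 22.877193.
The income-gap ratio divides by q (the poor only): 22.877193 / 52 = 0.440.

0.440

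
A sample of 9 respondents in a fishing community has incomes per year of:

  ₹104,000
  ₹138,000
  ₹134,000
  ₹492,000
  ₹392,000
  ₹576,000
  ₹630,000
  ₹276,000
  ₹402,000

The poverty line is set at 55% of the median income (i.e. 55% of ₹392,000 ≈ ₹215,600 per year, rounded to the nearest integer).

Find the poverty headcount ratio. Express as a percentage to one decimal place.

33.3%

3 of the 9 respondents have income below ₹215,600.
H = 3/9 = 33.3%.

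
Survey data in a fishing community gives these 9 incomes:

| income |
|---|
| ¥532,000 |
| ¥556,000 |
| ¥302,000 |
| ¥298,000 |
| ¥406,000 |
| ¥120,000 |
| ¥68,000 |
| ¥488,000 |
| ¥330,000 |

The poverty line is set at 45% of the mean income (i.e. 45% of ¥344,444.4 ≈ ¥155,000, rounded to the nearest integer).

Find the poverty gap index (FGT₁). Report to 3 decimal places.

0.087

Below the line: ¥68,000, ¥120,000 (q = 2 of N = 9).
Relative gaps: (155000−68000)/155000 = 0.5613; (155000−120000)/155000 = 0.2258.
Sum of shortfalls = 0.787097; P₁ averages over all N: 0.787097 / 9 = 0.087.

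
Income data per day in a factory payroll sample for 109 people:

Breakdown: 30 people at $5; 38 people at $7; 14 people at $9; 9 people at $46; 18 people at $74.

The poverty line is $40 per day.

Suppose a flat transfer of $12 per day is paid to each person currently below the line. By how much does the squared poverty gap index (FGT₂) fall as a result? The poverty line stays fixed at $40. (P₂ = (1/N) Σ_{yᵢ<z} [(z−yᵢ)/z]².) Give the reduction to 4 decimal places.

Before: below the line — 30×$5, 38×$7, 14×$9; squared poverty gap index (FGT₂) = 0.525149.
After the $12 transfer: below the line — 30×$17, 38×$19, 14×$21; squared poverty gap index (FGT₂) = 0.216067.
Reduction = 0.525149 − 0.216067 = 0.3091.

0.3091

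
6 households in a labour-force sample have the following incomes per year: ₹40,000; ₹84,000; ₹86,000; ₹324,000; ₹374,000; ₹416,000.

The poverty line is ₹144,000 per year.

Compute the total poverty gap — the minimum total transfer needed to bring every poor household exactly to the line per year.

Poor units: ₹40,000, ₹84,000, ₹86,000 (q = 3 of N = 6).
Individual gaps: 144000−40000 = 104000; 144000−84000 = 60000; 144000−86000 = 58000.
Aggregate gap = ₹222,000.

₹222,000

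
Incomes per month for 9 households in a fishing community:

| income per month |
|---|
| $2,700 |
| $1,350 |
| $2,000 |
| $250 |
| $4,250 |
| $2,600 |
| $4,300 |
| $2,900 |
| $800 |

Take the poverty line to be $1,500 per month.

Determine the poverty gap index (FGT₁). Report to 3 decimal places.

Poor units: $250, $800, $1,350 (q = 3 of N = 9).
Normalized shortfalls: (1500−250)/1500 = 0.8333; (1500−800)/1500 = 0.4667; (1500−1350)/1500 = 0.1000.
Sum of shortfalls = 1.400000; P₁ averages over all N: 1.400000 / 9 = 0.156.

0.156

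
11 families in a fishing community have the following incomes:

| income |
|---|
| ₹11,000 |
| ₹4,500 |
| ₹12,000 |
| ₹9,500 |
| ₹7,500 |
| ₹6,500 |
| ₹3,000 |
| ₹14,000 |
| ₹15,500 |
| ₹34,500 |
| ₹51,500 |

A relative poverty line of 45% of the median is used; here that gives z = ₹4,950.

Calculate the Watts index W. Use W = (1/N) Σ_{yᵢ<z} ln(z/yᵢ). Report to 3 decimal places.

0.054

Below z: ₹3,000, ₹4,500 (q = 2 of N = 11).
Log shortfalls: ln(4950/3000) = 0.5008; ln(4950/4500) = 0.0953.
W = 0.596085 / 11 = 0.054.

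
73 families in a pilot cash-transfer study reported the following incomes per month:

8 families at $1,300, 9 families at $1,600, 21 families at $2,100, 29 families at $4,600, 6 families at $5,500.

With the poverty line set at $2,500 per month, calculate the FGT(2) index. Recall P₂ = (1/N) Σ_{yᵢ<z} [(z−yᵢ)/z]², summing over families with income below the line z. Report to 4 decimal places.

0.0486

Below the line: 8×$1,300, 9×$1,600, 21×$2,100 (q = 38 of N = 73).
Shortfall ratios: (2500−1300)/2500 = 0.4800 (×8); (2500−1600)/2500 = 0.3600 (×9); (2500−2100)/2500 = 0.1600 (×21).
Squared: 0.2304 (×8); 0.1296 (×9); 0.0256 (×21).
Sum = 3.547200; P₂ = 3.547200 / 73 = 0.0486.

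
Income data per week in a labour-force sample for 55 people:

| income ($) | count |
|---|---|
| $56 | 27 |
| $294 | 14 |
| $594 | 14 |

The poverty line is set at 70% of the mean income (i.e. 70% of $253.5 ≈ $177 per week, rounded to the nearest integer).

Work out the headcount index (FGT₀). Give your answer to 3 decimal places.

0.491

27 of the 55 people have income below $177.
H = 27/55 = 0.491.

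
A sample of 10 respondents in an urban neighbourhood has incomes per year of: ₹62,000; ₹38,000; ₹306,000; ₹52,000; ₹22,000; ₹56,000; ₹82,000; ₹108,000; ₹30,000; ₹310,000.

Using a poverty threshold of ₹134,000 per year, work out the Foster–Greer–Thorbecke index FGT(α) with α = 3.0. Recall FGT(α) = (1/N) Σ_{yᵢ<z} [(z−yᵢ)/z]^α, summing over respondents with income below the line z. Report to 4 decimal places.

0.2066

Below the line: ₹22,000, ₹30,000, ₹38,000, ₹52,000, ₹56,000, ₹62,000, ₹82,000, ₹108,000 (q = 8 of N = 10).
Relative gaps: (134000−22000)/134000 = 0.8358; (134000−30000)/134000 = 0.7761; (134000−38000)/134000 = 0.7164; (134000−52000)/134000 = 0.6119; (134000−56000)/134000 = 0.5821; (134000−62000)/134000 = 0.5373; (134000−82000)/134000 = 0.3881; (134000−108000)/134000 = 0.1940.
Raised to α = 3.0: 0.58390; 0.46750; 0.36770; 0.22915; 0.19723; 0.15513; 0.05844; 0.00730.
Sum = 2.066361; FGT(3.0) = 2.066361 / 10 = 0.2066.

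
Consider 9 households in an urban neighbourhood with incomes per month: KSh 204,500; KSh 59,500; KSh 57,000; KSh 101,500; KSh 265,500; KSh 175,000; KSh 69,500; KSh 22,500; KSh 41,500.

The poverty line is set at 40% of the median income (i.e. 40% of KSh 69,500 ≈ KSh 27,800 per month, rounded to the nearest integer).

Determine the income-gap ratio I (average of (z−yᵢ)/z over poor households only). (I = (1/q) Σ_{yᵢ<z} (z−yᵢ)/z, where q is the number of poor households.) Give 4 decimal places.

Below z: KSh 22,500 (q = 1 of N = 9).
Shortfall ratios (z−y)/z: 0.1906; sum = 0.190647.
The income-gap ratio divides by q (the poor only): 0.190647 / 1 = 0.1906.

0.1906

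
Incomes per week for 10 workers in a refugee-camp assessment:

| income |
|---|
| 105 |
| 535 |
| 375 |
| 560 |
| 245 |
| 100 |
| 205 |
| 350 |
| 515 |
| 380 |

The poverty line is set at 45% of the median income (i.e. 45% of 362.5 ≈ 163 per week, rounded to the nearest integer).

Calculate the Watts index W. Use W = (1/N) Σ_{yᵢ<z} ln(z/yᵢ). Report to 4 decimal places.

0.0928

Poor units: 100, 105 (q = 2 of N = 10).
Log shortfalls: ln(163/100) = 0.4886; ln(163/105) = 0.4398.
W = 0.928370 / 10 = 0.0928.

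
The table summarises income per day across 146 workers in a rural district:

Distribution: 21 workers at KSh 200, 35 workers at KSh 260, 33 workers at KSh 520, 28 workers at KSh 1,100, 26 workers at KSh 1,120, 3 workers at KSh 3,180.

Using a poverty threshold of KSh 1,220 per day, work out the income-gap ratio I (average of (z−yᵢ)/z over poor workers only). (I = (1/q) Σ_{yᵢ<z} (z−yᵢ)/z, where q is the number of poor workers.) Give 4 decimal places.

0.4819

Below the line: 21×KSh 200, 35×KSh 260, 33×KSh 520, 28×KSh 1,100, 26×KSh 1,120 (q = 143 of N = 146).
Relative gaps: 0.8361 (×21), 0.7869 (×35), 0.5738 (×33), 0.0984 (×28), 0.0820 (×26); sum = 68.918033.
The income-gap ratio divides by q (the poor only): 68.918033 / 143 = 0.4819.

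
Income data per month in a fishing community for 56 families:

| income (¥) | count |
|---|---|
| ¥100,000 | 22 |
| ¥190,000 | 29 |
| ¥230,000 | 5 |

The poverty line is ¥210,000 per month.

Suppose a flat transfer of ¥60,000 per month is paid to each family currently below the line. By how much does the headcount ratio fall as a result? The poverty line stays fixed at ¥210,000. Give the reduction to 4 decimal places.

Before: below the line — 22×¥100,000, 29×¥190,000; headcount ratio = 0.910714.
After the ¥60,000 transfer: below the line — 22×¥160,000; headcount ratio = 0.392857.
Reduction = 0.910714 − 0.392857 = 0.5179.

0.5179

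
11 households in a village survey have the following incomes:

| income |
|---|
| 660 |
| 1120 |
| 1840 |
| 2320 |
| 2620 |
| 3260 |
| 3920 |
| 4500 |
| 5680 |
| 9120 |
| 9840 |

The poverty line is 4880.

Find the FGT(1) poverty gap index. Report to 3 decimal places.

0.350

Below the line: 660, 1120, 1840, 2320, 2620, 3260, 3920, 4500 (q = 8 of N = 11).
Normalized shortfalls: (4880−660)/4880 = 0.8648; (4880−1120)/4880 = 0.7705; (4880−1840)/4880 = 0.6230; (4880−2320)/4880 = 0.5246; (4880−2620)/4880 = 0.4631; (4880−3260)/4880 = 0.3320; (4880−3920)/4880 = 0.1967; (4880−4500)/4880 = 0.0779.
Sum of shortfalls = 3.852459; P₁ averages over all N: 3.852459 / 11 = 0.350.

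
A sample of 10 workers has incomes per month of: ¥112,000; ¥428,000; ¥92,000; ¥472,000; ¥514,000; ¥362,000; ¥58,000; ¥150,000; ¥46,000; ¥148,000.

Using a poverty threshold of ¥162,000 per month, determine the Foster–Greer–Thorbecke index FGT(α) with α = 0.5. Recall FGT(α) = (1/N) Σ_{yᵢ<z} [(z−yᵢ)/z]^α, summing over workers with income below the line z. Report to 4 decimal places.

0.3426

Incomes under z: ¥46,000, ¥58,000, ¥92,000, ¥112,000, ¥148,000, ¥150,000 (q = 6 of N = 10).
Normalized shortfalls: (162000−46000)/162000 = 0.7160; (162000−58000)/162000 = 0.6420; (162000−92000)/162000 = 0.4321; (162000−112000)/162000 = 0.3086; (162000−148000)/162000 = 0.0864; (162000−150000)/162000 = 0.0741.
Raised to α = 0.5: 0.84620; 0.80123; 0.65734; 0.55556; 0.29397; 0.27217.
Sum = 3.426466; FGT(0.5) = 3.426466 / 10 = 0.3426.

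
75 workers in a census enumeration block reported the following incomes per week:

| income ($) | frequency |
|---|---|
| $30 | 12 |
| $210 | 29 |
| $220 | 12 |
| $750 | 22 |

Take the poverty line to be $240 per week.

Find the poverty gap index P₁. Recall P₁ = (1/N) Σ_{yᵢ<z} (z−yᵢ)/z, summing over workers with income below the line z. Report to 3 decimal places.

Below the line: 12×$30, 29×$210, 12×$220 (q = 53 of N = 75).
Gap ratios (z−y)/z: (240−30)/240 = 0.8750 (×12); (240−210)/240 = 0.1250 (×29); (240−220)/240 = 0.0833 (×12).
Σ = 15.125000. Dividing by the full population N = 75 gives P₁ = 0.202.

0.202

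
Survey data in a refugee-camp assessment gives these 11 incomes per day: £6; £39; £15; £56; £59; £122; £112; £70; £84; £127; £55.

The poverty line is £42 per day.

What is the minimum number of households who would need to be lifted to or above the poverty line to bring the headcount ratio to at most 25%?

1

Currently q = 3 of N = 11 are below the line (H = 0.273).
A headcount ratio of at most 25% allows at most ⌊0.25 × 11⌋ = 2 poor households.
So at least 3 − 2 = 1 must be lifted.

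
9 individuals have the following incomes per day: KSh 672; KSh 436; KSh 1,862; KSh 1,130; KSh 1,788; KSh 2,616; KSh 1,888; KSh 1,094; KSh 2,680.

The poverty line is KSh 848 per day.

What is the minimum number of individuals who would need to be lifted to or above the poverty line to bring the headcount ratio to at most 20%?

1

2 of the 9 individuals are poor, so H = 2/9 = 0.222.
A headcount ratio of at most 20% allows at most ⌊0.20 × 9⌋ = 1 poor individuals.
So at least 2 − 1 = 1 must be lifted.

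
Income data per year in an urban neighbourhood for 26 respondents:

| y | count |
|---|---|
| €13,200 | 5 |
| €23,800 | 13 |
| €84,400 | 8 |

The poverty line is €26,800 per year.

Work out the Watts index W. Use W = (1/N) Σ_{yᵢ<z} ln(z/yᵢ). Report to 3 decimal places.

0.196

Incomes under z: 5×€13,200, 13×€23,800 (q = 18 of N = 26).
ln(z/y) terms: ln(26800/13200) = 0.7082 (×5); ln(26800/23800) = 0.1187 (×13).
W = 5.084237 / 26 = 0.196.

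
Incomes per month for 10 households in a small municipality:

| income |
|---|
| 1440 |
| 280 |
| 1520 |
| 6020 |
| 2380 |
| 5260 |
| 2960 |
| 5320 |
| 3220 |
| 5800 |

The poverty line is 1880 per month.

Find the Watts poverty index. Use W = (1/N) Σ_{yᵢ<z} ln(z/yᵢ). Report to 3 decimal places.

0.238

Poor units: 280, 1440, 1520 (q = 3 of N = 10).
Log shortfalls: ln(1880/280) = 1.9042; ln(1880/1440) = 0.2666; ln(1880/1520) = 0.2126.
W = 2.383428 / 10 = 0.238.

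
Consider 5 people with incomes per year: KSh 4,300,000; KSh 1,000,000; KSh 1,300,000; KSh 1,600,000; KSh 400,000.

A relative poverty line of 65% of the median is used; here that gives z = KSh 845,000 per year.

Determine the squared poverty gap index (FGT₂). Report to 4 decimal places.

Below z: KSh 400,000 (q = 1 of N = 5).
Relative gaps: (845000−400000)/845000 = 0.5266.
Squared: 0.2773.
Sum = 0.277336; P₂ = 0.277336 / 5 = 0.0555.

0.0555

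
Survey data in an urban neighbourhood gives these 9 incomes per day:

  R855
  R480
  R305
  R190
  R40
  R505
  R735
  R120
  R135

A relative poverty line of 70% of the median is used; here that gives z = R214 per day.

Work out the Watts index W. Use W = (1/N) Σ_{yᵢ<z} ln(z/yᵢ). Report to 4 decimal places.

0.3150

Below z: R40, R120, R135, R190 (q = 4 of N = 9).
Log gaps: ln(214/40) = 1.6771; ln(214/120) = 0.5785; ln(214/135) = 0.4607; ln(214/190) = 0.1190.
W = 2.835234 / 9 = 0.3150.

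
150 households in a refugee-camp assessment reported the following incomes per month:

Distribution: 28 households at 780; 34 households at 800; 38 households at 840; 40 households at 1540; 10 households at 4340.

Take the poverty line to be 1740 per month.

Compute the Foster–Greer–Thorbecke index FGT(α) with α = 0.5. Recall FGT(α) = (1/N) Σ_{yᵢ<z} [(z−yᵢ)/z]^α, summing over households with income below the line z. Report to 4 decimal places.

Incomes under z: 28×780, 34×800, 38×840, 40×1540 (q = 140 of N = 150).
Gap ratios (z−y)/z: (1740−780)/1740 = 0.5517 (×28); (1740−800)/1740 = 0.5402 (×34); (1740−840)/1740 = 0.5172 (×38); (1740−1540)/1740 = 0.1149 (×40).
Raised to α = 0.5: 0.74278 (×28); 0.73500 (×34); 0.71919 (×38); 0.33903 (×40).
Sum = 86.678669; FGT(0.5) = 86.678669 / 150 = 0.5779.

0.5779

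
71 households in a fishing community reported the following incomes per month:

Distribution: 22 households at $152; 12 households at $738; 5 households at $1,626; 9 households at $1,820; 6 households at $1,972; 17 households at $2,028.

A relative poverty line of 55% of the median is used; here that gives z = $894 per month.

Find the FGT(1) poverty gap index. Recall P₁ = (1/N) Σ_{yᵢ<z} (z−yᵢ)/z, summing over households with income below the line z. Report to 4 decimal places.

Below the line: 22×$152, 12×$738 (q = 34 of N = 71).
Shortfall ratios: (894−152)/894 = 0.8300 (×22); (894−738)/894 = 0.1745 (×12).
Sum of shortfalls = 20.353468; P₁ averages over all N: 20.353468 / 71 = 0.2867.

0.2867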